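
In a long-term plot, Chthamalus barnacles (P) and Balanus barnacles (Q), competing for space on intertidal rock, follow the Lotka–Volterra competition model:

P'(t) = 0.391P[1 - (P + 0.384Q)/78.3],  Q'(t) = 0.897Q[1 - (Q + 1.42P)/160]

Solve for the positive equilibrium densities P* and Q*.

Setting both brackets to zero gives the nullclines P + 0.384Q = 78.3 and 1.42P + Q = 160.
Substituting Q = 160 - 1.42P into the first: P(1 - 0.384·1.42) = 78.3 - 0.384·160.
So P* = 16.9/0.455 = 37.1, and then Q* = 160 - 1.42·37.1 = 107.

P* ≈ 37.1, Q* ≈ 107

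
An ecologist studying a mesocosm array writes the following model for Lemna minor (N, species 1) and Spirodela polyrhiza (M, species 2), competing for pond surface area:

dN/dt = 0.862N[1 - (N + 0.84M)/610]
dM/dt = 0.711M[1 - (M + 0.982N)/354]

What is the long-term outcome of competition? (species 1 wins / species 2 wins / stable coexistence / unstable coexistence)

species 1 excludes species 2

Compare the nullcline intercepts: K1/α12 = 610/0.84 = 726 > K2 = 354; K2/α21 = 354/0.982 = 360 < K1 = 610.
Since the inequalities point opposite ways, species 1 can invade but species 2 cannot.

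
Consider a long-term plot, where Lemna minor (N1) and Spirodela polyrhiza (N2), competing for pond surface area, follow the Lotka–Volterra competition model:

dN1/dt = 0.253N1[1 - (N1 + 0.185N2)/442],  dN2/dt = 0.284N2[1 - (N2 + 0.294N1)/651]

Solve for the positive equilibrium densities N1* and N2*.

N1* ≈ 340, N2* ≈ 551

Setting both brackets to zero gives the nullclines N1 + 0.185N2 = 442 and 0.294N1 + N2 = 651.
Substituting N2 = 651 - 0.294N1 into the first: N1(1 - 0.185·0.294) = 442 - 0.185·651.
So N1* = 322/0.946 = 340, and then N2* = 651 - 0.294·340 = 551.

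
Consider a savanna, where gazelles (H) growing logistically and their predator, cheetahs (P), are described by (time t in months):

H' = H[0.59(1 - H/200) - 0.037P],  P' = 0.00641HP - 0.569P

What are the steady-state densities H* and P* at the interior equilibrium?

H* ≈ 88.8, P* ≈ 8.87

From dP/dt = 0 with P > 0: 0.00641H* = 0.569, so H* = 88.8.
Substitute into dH/dt = 0: 0.59(1 - 88.8/200) = 0.037P*.
The bracket is 0.556, giving P* = 0.328/0.037 = 8.87.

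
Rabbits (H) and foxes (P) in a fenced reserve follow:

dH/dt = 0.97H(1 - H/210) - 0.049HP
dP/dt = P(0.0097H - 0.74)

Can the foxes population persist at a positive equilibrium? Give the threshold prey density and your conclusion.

The predator equation gives dP/dt > 0 only when H > 0.74/0.0097 = 76.3.
Without the predator, H → K = 210. Since 210 > 76.3, the predator can invade and persist.

Threshold H = 76.3; K > 76.3, so yes, the predator persists.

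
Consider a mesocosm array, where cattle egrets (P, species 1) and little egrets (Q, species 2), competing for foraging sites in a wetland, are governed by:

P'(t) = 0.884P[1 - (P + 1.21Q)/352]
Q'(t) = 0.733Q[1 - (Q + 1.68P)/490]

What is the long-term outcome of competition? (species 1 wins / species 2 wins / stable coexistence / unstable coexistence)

unstable coexistence (outcome depends on initial conditions)

Compare the nullcline intercepts: K1/α12 = 352/1.21 = 291 < K2 = 490; K2/α21 = 490/1.68 = 292 < K1 = 352.
Since both are reversed, neither can invade when rare; the interior point is a saddle.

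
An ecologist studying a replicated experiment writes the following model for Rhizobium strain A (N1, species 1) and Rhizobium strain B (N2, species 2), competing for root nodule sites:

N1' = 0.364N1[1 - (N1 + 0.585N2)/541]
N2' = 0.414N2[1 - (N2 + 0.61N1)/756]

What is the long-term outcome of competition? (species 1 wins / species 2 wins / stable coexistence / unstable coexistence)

Compare the nullcline intercepts: K1/α12 = 541/0.585 = 925 > K2 = 756; K2/α21 = 756/0.61 = 1240 > K1 = 541.
Since both inequalities hold, each species can invade when rare, so the interior equilibrium is stable.

stable coexistence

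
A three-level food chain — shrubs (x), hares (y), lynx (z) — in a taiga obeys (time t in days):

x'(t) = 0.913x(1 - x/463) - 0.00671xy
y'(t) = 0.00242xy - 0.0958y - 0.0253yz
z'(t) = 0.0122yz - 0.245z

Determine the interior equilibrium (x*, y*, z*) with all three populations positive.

x* ≈ 395, y* ≈ 20.1, z* ≈ 34

From dz/dt = 0: 0.0122y* = 0.245, so y* = 20.1.
From dx/dt = 0: 0.913(1 - x*/463) = 0.00671·20.1, giving x* = 463·(1 - 0.148) = 395.
From dy/dt = 0: 0.00242·395 - 0.0958 = 0.0253z*, so z* = 0.859/0.0253 = 34.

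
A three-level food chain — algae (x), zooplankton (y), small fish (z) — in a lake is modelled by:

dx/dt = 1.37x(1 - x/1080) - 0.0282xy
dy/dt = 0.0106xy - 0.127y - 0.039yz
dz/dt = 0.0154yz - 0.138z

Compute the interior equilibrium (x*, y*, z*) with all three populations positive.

From dz/dt = 0: 0.0154y* = 0.138, so y* = 8.96.
From dx/dt = 0: 1.37(1 - x*/1080) = 0.0282·8.96, giving x* = 1080·(1 - 0.184) = 881.
From dy/dt = 0: 0.0106·881 - 0.127 = 0.039z*, so z* = 9.21/0.039 = 236.

x* ≈ 881, y* ≈ 8.96, z* ≈ 236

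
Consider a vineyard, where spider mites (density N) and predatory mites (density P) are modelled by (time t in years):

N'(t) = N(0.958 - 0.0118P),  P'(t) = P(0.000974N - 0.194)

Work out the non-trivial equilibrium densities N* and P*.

N* ≈ 199, P* ≈ 81.2

Set dP/dt = 0 with P > 0: 0.000974N - 0.194 = 0, so N* = 0.194/0.000974 = 199.
Set dN/dt = 0 with N > 0: 0.958 - 0.0118P = 0, so P* = 0.958/0.0118 = 81.2.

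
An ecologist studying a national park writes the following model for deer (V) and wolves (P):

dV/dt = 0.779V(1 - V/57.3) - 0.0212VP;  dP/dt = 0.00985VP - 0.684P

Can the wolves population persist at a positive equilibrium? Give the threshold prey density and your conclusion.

Threshold V = 69.4; K < 69.4, so no, the predator goes extinct.

The predator equation gives dP/dt > 0 only when V > 0.684/0.00985 = 69.4.
Without the predator, V → K = 57.3. Since 57.3 < 69.4, the predator cannot invade.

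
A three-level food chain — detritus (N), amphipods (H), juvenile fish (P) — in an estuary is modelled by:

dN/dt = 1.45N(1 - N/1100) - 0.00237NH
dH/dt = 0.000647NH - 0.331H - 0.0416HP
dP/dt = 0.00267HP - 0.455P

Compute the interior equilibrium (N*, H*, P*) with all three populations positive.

From dP/dt = 0: 0.00267H* = 0.455, so H* = 170.
From dN/dt = 0: 1.45(1 - N*/1100) = 0.00237·170, giving N* = 1100·(1 - 0.279) = 794.
From dH/dt = 0: 0.000647·794 - 0.331 = 0.0416P*, so P* = 0.182/0.0416 = 4.39.

N* ≈ 794, H* ≈ 170, P* ≈ 4.39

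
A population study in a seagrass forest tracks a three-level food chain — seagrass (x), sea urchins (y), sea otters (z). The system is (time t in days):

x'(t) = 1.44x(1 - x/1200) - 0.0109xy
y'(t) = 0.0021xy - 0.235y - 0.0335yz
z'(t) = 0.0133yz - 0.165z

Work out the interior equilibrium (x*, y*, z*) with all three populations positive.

From dz/dt = 0: 0.0133y* = 0.165, so y* = 12.4.
From dx/dt = 0: 1.44(1 - x*/1200) = 0.0109·12.4, giving x* = 1200·(1 - 0.0939) = 1090.
From dy/dt = 0: 0.0021·1090 - 0.235 = 0.0335z*, so z* = 2.05/0.0335 = 61.1.

x* ≈ 1090, y* ≈ 12.4, z* ≈ 61.1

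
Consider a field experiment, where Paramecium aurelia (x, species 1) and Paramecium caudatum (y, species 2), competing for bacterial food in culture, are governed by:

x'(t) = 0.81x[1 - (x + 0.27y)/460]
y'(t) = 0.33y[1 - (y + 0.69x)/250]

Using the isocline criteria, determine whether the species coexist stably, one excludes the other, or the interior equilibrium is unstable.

species 1 excludes species 2

Compare the nullcline intercepts: K1/α12 = 460/0.27 = 1700 > K2 = 250; K2/α21 = 250/0.69 = 362 < K1 = 460.
Since the inequalities point opposite ways, species 1 can invade but species 2 cannot.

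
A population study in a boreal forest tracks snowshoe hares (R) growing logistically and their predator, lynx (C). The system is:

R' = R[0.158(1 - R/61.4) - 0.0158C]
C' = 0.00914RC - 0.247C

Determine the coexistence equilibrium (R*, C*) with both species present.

From dC/dt = 0 with C > 0: 0.00914R* = 0.247, so R* = 27.
Substitute into dR/dt = 0: 0.158(1 - 27/61.4) = 0.0158C*.
The bracket is 0.56, giving C* = 0.0885/0.0158 = 5.6.

R* ≈ 27, C* ≈ 5.6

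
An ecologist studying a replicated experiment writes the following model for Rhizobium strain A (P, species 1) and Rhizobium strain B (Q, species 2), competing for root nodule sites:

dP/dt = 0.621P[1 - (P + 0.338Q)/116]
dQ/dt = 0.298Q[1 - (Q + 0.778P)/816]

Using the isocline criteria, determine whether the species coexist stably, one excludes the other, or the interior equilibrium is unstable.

species 2 excludes species 1

Compare the nullcline intercepts: K1/α12 = 116/0.338 = 343 < K2 = 816; K2/α21 = 816/0.778 = 1050 > K1 = 116.
Since the inequalities point opposite ways, species 2 can invade but species 1 cannot.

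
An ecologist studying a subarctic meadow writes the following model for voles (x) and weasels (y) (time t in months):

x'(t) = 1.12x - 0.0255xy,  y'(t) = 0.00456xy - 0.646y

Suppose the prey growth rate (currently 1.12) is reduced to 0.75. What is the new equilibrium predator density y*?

y* ≈ 29.4

At the interior fixed point, setting dx/dt = 0 with x > 0 fixes y* = (prey growth rate)/(xy coefficient) — independent of the other coefficients.
With the change, y* = 0.75/0.0255 = 29.4; it falls from 43.9.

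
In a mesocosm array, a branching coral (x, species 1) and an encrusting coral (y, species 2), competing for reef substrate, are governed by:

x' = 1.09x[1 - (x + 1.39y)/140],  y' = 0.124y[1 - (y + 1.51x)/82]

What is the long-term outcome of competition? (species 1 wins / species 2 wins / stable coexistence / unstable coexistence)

Compare the nullcline intercepts: K1/α12 = 140/1.39 = 101 > K2 = 82; K2/α21 = 82/1.51 = 54.3 < K1 = 140.
Since the inequalities point opposite ways, species 1 can invade but species 2 cannot.

species 1 excludes species 2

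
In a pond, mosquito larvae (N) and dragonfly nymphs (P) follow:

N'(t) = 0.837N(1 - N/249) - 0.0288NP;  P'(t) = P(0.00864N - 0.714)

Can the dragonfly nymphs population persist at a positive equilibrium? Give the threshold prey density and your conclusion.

Threshold N = 82.6; K > 82.6, so yes, the predator persists.

The predator equation gives dP/dt > 0 only when N > 0.714/0.00864 = 82.6.
Without the predator, N → K = 249. Since 249 > 82.6, the predator can invade and persist.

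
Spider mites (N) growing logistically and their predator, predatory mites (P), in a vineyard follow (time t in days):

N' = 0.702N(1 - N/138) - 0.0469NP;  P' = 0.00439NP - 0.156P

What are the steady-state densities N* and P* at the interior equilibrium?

From dP/dt = 0 with P > 0: 0.00439N* = 0.156, so N* = 35.5.
Substitute into dN/dt = 0: 0.702(1 - 35.5/138) = 0.0469P*.
The bracket is 0.742, giving P* = 0.521/0.0469 = 11.1.

N* ≈ 35.5, P* ≈ 11.1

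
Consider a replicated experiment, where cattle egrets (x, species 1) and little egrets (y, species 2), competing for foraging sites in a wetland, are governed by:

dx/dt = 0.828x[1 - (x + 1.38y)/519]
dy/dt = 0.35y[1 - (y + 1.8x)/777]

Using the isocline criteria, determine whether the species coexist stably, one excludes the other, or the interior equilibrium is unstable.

Compare the nullcline intercepts: K1/α12 = 519/1.38 = 376 < K2 = 777; K2/α21 = 777/1.8 = 432 < K1 = 519.
Since both are reversed, neither can invade when rare; the interior point is a saddle.

unstable coexistence (outcome depends on initial conditions)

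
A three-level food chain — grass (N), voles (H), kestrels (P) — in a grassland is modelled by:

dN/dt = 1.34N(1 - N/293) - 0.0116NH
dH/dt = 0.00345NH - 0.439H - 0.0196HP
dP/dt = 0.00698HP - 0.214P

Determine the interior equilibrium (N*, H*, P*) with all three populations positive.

N* ≈ 215, H* ≈ 30.7, P* ≈ 15.5

From dP/dt = 0: 0.00698H* = 0.214, so H* = 30.7.
From dN/dt = 0: 1.34(1 - N*/293) = 0.0116·30.7, giving N* = 293·(1 - 0.265) = 215.
From dH/dt = 0: 0.00345·215 - 0.439 = 0.0196P*, so P* = 0.304/0.0196 = 15.5.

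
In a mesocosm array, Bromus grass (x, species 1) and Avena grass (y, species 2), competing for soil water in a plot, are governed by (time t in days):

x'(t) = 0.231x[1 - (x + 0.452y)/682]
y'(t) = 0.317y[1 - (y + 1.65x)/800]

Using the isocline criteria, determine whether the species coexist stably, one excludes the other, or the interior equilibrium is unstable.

species 1 excludes species 2

Compare the nullcline intercepts: K1/α12 = 682/0.452 = 1510 > K2 = 800; K2/α21 = 800/1.65 = 485 < K1 = 682.
Since the inequalities point opposite ways, species 1 can invade but species 2 cannot.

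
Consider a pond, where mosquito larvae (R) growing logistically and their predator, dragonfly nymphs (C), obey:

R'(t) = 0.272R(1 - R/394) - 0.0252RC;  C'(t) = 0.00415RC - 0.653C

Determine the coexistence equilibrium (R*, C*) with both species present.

From dC/dt = 0 with C > 0: 0.00415R* = 0.653, so R* = 157.
Substitute into dR/dt = 0: 0.272(1 - 157/394) = 0.0252C*.
The bracket is 0.601, giving C* = 0.163/0.0252 = 6.48.

R* ≈ 157, C* ≈ 6.48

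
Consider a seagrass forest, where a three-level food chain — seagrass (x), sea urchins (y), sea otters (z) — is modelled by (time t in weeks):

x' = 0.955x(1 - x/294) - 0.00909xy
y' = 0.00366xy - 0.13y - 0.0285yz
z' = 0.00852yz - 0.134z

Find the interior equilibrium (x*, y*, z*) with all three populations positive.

From dz/dt = 0: 0.00852y* = 0.134, so y* = 15.7.
From dx/dt = 0: 0.955(1 - x*/294) = 0.00909·15.7, giving x* = 294·(1 - 0.15) = 250.
From dy/dt = 0: 0.00366·250 - 0.13 = 0.0285z*, so z* = 0.785/0.0285 = 27.5.

x* ≈ 250, y* ≈ 15.7, z* ≈ 27.5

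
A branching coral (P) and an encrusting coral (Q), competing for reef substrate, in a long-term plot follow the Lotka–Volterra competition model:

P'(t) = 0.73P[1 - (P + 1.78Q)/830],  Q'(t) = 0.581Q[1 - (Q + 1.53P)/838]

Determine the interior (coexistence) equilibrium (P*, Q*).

Setting both brackets to zero gives the nullclines P + 1.78Q = 830 and 1.53P + Q = 838.
Substituting Q = 838 - 1.53P into the first: P(1 - 1.78·1.53) = 830 - 1.78·838.
So P* = -662/-1.72 = 384, and then Q* = 838 - 1.53·384 = 251.

P* ≈ 384, Q* ≈ 251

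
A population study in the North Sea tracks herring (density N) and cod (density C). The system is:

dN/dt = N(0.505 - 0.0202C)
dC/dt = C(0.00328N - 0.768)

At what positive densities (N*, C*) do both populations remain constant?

N* ≈ 234, C* ≈ 25

Set dC/dt = 0 with C > 0: 0.00328N - 0.768 = 0, so N* = 0.768/0.00328 = 234.
Set dN/dt = 0 with N > 0: 0.505 - 0.0202C = 0, so C* = 0.505/0.0202 = 25.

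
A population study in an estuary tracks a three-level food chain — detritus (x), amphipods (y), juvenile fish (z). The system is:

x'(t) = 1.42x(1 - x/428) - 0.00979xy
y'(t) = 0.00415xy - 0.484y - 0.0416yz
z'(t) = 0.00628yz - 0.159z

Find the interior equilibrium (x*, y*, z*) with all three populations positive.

x* ≈ 353, y* ≈ 25.3, z* ≈ 23.6

From dz/dt = 0: 0.00628y* = 0.159, so y* = 25.3.
From dx/dt = 0: 1.42(1 - x*/428) = 0.00979·25.3, giving x* = 428·(1 - 0.175) = 353.
From dy/dt = 0: 0.00415·353 - 0.484 = 0.0416z*, so z* = 0.982/0.0416 = 23.6.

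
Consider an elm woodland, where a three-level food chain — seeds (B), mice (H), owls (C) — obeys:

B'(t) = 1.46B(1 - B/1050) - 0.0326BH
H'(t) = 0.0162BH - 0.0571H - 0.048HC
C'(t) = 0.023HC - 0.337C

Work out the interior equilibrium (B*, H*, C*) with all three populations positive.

B* ≈ 706, H* ≈ 14.7, C* ≈ 237

From dC/dt = 0: 0.023H* = 0.337, so H* = 14.7.
From dB/dt = 0: 1.46(1 - B*/1050) = 0.0326·14.7, giving B* = 1050·(1 - 0.327) = 706.
From dH/dt = 0: 0.0162·706 - 0.0571 = 0.048C*, so C* = 11.4/0.048 = 237.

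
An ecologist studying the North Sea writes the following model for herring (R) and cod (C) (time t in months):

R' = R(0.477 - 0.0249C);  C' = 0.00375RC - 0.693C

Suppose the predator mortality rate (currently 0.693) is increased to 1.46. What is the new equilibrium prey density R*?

R* ≈ 389

At the interior fixed point, setting dC/dt = 0 with C > 0 fixes R* = (predator death rate)/(RC coefficient) — independent of the other coefficients.
With the change, R* = 1.46/0.00375 = 389; it rises from 185.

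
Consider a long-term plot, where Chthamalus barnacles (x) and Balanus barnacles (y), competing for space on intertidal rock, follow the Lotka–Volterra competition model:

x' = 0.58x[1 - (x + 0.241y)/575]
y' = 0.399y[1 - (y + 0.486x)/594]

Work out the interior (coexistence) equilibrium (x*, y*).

x* ≈ 489, y* ≈ 356

Setting both brackets to zero gives the nullclines x + 0.241y = 575 and 0.486x + y = 594.
Substituting y = 594 - 0.486x into the first: x(1 - 0.241·0.486) = 575 - 0.241·594.
So x* = 432/0.883 = 489, and then y* = 594 - 0.486·489 = 356.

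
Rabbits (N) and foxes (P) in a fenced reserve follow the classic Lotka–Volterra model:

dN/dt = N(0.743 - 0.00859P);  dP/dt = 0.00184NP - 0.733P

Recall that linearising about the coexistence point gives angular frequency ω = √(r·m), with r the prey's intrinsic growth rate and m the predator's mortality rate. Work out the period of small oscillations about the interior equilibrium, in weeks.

Here r = 0.743 and m = 0.733, so r·m = 0.545.
ω = √0.545 = 0.738 per week, hence T = 2π/ω ≈ 8.51 weeks.

T ≈ 8.51 weeks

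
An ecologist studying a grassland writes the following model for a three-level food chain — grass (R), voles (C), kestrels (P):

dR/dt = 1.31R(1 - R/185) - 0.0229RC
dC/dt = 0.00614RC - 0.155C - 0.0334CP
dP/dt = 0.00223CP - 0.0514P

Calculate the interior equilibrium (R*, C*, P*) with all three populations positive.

R* ≈ 110, C* ≈ 23, P* ≈ 15.7

From dP/dt = 0: 0.00223C* = 0.0514, so C* = 23.
From dR/dt = 0: 1.31(1 - R*/185) = 0.0229·23, giving R* = 185·(1 - 0.403) = 110.
From dC/dt = 0: 0.00614·110 - 0.155 = 0.0334P*, so P* = 0.523/0.0334 = 15.7.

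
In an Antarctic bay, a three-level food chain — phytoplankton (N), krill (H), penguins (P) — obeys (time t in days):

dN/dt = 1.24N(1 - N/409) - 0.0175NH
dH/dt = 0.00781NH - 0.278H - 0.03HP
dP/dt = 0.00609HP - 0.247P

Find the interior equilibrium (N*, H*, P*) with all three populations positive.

N* ≈ 175, H* ≈ 40.6, P* ≈ 36.3

From dP/dt = 0: 0.00609H* = 0.247, so H* = 40.6.
From dN/dt = 0: 1.24(1 - N*/409) = 0.0175·40.6, giving N* = 409·(1 - 0.572) = 175.
From dH/dt = 0: 0.00781·175 - 0.278 = 0.03P*, so P* = 1.09/0.03 = 36.3.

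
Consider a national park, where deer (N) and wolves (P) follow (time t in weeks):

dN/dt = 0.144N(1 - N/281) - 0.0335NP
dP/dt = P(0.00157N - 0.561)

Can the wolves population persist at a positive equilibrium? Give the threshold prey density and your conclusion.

The predator equation gives dP/dt > 0 only when N > 0.561/0.00157 = 357.
Without the predator, N → K = 281. Since 281 < 357, the predator cannot invade.

Threshold N = 357; K < 357, so no, the predator goes extinct.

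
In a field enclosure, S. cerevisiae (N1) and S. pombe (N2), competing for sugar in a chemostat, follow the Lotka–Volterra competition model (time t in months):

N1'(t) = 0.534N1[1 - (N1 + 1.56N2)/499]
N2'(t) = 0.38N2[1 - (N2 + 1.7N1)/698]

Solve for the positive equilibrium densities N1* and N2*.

N1* ≈ 357, N2* ≈ 91

Setting both brackets to zero gives the nullclines N1 + 1.56N2 = 499 and 1.7N1 + N2 = 698.
Substituting N2 = 698 - 1.7N1 into the first: N1(1 - 1.56·1.7) = 499 - 1.56·698.
So N1* = -590/-1.65 = 357, and then N2* = 698 - 1.7·357 = 91.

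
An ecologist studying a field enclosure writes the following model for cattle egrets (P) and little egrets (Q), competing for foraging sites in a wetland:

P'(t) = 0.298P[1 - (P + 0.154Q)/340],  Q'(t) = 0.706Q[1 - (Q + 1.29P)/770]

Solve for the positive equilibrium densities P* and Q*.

Setting both brackets to zero gives the nullclines P + 0.154Q = 340 and 1.29P + Q = 770.
Substituting Q = 770 - 1.29P into the first: P(1 - 0.154·1.29) = 340 - 0.154·770.
So P* = 221/0.801 = 276, and then Q* = 770 - 1.29·276 = 414.

P* ≈ 276, Q* ≈ 414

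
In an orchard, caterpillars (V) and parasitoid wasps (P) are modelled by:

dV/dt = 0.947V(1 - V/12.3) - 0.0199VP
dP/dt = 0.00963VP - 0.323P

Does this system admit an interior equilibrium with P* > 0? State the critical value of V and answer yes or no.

The predator equation gives dP/dt > 0 only when V > 0.323/0.00963 = 33.5.
Without the predator, V → K = 12.3. Since 12.3 < 33.5, the predator cannot invade.

Threshold V = 33.5; K < 33.5, so no, the predator goes extinct.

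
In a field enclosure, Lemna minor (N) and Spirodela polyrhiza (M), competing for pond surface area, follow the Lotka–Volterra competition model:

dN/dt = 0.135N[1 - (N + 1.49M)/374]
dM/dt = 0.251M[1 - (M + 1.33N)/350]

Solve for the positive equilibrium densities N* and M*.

N* ≈ 150, M* ≈ 150

Setting both brackets to zero gives the nullclines N + 1.49M = 374 and 1.33N + M = 350.
Substituting M = 350 - 1.33N into the first: N(1 - 1.49·1.33) = 374 - 1.49·350.
So N* = -148/-0.982 = 150, and then M* = 350 - 1.33·150 = 150.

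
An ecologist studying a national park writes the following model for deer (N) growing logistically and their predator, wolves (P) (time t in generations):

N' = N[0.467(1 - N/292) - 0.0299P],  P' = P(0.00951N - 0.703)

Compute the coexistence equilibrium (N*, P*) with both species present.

N* ≈ 73.9, P* ≈ 11.7

From dP/dt = 0 with P > 0: 0.00951N* = 0.703, so N* = 73.9.
Substitute into dN/dt = 0: 0.467(1 - 73.9/292) = 0.0299P*.
The bracket is 0.747, giving P* = 0.349/0.0299 = 11.7.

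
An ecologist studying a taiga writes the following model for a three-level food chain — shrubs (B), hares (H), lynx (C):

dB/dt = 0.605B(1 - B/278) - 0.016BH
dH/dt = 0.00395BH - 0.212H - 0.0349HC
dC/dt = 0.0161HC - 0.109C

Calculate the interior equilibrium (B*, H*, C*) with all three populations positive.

From dC/dt = 0: 0.0161H* = 0.109, so H* = 6.77.
From dB/dt = 0: 0.605(1 - B*/278) = 0.016·6.77, giving B* = 278·(1 - 0.179) = 228.
From dH/dt = 0: 0.00395·228 - 0.212 = 0.0349C*, so C* = 0.689/0.0349 = 19.8.

B* ≈ 228, H* ≈ 6.77, C* ≈ 19.8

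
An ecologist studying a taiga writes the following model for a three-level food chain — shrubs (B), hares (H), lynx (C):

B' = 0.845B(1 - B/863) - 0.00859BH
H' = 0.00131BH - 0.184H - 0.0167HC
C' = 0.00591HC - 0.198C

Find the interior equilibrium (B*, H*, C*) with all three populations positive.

From dC/dt = 0: 0.00591H* = 0.198, so H* = 33.5.
From dB/dt = 0: 0.845(1 - B*/863) = 0.00859·33.5, giving B* = 863·(1 - 0.341) = 569.
From dH/dt = 0: 0.00131·569 - 0.184 = 0.0167C*, so C* = 0.561/0.0167 = 33.6.

B* ≈ 569, H* ≈ 33.5, C* ≈ 33.6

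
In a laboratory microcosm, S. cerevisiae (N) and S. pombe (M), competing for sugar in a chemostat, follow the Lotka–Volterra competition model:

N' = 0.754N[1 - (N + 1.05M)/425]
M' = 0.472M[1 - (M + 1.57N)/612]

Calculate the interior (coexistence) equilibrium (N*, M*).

Setting both brackets to zero gives the nullclines N + 1.05M = 425 and 1.57N + M = 612.
Substituting M = 612 - 1.57N into the first: N(1 - 1.05·1.57) = 425 - 1.05·612.
So N* = -218/-0.649 = 336, and then M* = 612 - 1.57·336 = 85.2.

N* ≈ 336, M* ≈ 85.2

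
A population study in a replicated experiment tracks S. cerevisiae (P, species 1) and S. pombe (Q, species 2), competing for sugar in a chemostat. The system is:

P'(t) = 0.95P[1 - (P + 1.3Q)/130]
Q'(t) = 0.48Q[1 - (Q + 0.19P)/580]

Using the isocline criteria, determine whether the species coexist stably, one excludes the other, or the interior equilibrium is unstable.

Compare the nullcline intercepts: K1/α12 = 130/1.3 = 100 < K2 = 580; K2/α21 = 580/0.19 = 3050 > K1 = 130.
Since the inequalities point opposite ways, species 2 can invade but species 1 cannot.

species 2 excludes species 1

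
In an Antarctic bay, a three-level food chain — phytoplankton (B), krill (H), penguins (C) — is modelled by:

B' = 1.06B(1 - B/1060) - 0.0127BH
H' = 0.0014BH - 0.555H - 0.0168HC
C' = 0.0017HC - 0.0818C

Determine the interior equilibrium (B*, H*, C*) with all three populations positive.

From dC/dt = 0: 0.0017H* = 0.0818, so H* = 48.1.
From dB/dt = 0: 1.06(1 - B*/1060) = 0.0127·48.1, giving B* = 1060·(1 - 0.577) = 449.
From dH/dt = 0: 0.0014·449 - 0.555 = 0.0168C*, so C* = 0.0735/0.0168 = 4.37.

B* ≈ 449, H* ≈ 48.1, C* ≈ 4.37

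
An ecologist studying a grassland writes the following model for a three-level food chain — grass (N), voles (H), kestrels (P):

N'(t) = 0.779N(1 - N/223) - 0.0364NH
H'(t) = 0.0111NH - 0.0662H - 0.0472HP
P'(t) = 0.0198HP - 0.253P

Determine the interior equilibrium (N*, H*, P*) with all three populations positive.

From dP/dt = 0: 0.0198H* = 0.253, so H* = 12.8.
From dN/dt = 0: 0.779(1 - N*/223) = 0.0364·12.8, giving N* = 223·(1 - 0.597) = 89.9.
From dH/dt = 0: 0.0111·89.9 - 0.0662 = 0.0472P*, so P* = 0.931/0.0472 = 19.7.

N* ≈ 89.9, H* ≈ 12.8, P* ≈ 19.7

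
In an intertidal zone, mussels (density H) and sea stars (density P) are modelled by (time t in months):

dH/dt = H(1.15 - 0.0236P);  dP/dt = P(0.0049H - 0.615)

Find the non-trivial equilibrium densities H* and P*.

Set dP/dt = 0 with P > 0: 0.0049H - 0.615 = 0, so H* = 0.615/0.0049 = 126.
Set dH/dt = 0 with H > 0: 1.15 - 0.0236P = 0, so P* = 1.15/0.0236 = 48.7.

H* ≈ 126, P* ≈ 48.7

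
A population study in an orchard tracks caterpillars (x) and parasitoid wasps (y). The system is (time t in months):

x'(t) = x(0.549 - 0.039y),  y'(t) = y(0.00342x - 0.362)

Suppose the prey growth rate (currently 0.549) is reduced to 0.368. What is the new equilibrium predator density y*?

y* ≈ 9.44

At the interior fixed point, setting dx/dt = 0 with x > 0 fixes y* = (prey growth rate)/(xy coefficient) — independent of the other coefficients.
With the change, y* = 0.368/0.039 = 9.44; it falls from 14.1.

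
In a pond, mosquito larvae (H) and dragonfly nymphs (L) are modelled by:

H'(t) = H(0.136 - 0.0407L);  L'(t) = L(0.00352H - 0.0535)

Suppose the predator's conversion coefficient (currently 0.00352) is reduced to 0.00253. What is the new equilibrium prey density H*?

At the interior fixed point, setting dL/dt = 0 with L > 0 fixes H* = (predator death rate)/(HL coefficient) — independent of the other coefficients.
With the change, H* = 0.0535/0.00253 = 21.1; it rises from 15.2.

H* ≈ 21.1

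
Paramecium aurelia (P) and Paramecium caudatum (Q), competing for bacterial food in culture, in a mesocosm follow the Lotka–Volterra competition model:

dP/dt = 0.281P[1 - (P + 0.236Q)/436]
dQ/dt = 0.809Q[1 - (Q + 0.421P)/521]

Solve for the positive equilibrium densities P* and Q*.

Setting both brackets to zero gives the nullclines P + 0.236Q = 436 and 0.421P + Q = 521.
Substituting Q = 521 - 0.421P into the first: P(1 - 0.236·0.421) = 436 - 0.236·521.
So P* = 313/0.901 = 348, and then Q* = 521 - 0.421·348 = 375.

P* ≈ 348, Q* ≈ 375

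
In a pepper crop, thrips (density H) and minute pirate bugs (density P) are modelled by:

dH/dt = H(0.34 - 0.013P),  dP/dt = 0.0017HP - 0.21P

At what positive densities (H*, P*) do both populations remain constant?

H* ≈ 124, P* ≈ 26.2

Set dP/dt = 0 with P > 0: 0.0017H - 0.21 = 0, so H* = 0.21/0.0017 = 124.
Set dH/dt = 0 with H > 0: 0.34 - 0.013P = 0, so P* = 0.34/0.013 = 26.2.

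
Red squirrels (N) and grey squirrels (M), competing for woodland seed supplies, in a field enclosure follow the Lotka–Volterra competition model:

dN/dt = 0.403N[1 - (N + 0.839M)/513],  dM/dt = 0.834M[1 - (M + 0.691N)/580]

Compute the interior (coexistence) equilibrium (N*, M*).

Setting both brackets to zero gives the nullclines N + 0.839M = 513 and 0.691N + M = 580.
Substituting M = 580 - 0.691N into the first: N(1 - 0.839·0.691) = 513 - 0.839·580.
So N* = 26.4/0.42 = 62.8, and then M* = 580 - 0.691·62.8 = 537.

N* ≈ 62.8, M* ≈ 537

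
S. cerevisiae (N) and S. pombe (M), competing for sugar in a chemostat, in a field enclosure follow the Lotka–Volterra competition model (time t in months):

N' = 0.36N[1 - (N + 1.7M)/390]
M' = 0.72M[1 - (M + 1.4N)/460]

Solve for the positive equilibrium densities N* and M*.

N* ≈ 284, M* ≈ 62.3

Setting both brackets to zero gives the nullclines N + 1.7M = 390 and 1.4N + M = 460.
Substituting M = 460 - 1.4N into the first: N(1 - 1.7·1.4) = 390 - 1.7·460.
So N* = -392/-1.38 = 284, and then M* = 460 - 1.4·284 = 62.3.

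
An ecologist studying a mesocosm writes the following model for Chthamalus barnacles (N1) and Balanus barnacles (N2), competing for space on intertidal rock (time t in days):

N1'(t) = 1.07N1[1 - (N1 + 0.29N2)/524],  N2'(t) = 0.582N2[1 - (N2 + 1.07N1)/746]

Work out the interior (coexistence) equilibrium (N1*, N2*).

Setting both brackets to zero gives the nullclines N1 + 0.29N2 = 524 and 1.07N1 + N2 = 746.
Substituting N2 = 746 - 1.07N1 into the first: N1(1 - 0.29·1.07) = 524 - 0.29·746.
So N1* = 308/0.69 = 446, and then N2* = 746 - 1.07·446 = 269.

N1* ≈ 446, N2* ≈ 269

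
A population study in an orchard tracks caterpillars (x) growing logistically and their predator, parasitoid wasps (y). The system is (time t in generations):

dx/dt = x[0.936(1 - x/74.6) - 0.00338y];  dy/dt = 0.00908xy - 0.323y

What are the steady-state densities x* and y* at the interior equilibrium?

x* ≈ 35.6, y* ≈ 145

From dy/dt = 0 with y > 0: 0.00908x* = 0.323, so x* = 35.6.
Substitute into dx/dt = 0: 0.936(1 - 35.6/74.6) = 0.00338y*.
The bracket is 0.523, giving y* = 0.49/0.00338 = 145.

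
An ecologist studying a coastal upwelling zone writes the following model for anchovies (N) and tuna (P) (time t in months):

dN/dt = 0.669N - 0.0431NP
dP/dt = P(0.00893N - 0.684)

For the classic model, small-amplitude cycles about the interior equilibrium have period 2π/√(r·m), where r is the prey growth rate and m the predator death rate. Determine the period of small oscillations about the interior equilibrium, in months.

T ≈ 9.29 months

Here r = 0.669 and m = 0.684, so r·m = 0.458.
ω = √0.458 = 0.676 per month, hence T = 2π/ω ≈ 9.29 months.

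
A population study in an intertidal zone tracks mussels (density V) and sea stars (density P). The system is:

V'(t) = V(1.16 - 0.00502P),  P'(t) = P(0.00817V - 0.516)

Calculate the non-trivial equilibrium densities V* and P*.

V* ≈ 63.2, P* ≈ 231

Set dP/dt = 0 with P > 0: 0.00817V - 0.516 = 0, so V* = 0.516/0.00817 = 63.2.
Set dV/dt = 0 with V > 0: 1.16 - 0.00502P = 0, so P* = 1.16/0.00502 = 231.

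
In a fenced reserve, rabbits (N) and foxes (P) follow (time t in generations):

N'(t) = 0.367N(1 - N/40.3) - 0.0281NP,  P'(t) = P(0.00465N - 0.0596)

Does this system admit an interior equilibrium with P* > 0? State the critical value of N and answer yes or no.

The predator equation gives dP/dt > 0 only when N > 0.0596/0.00465 = 12.8.
Without the predator, N → K = 40.3. Since 40.3 > 12.8, the predator can invade and persist.

Threshold N = 12.8; K > 12.8, so yes, the predator persists.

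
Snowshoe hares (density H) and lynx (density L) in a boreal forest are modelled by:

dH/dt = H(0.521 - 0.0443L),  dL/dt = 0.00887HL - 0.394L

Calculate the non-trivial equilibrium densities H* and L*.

Set dL/dt = 0 with L > 0: 0.00887H - 0.394 = 0, so H* = 0.394/0.00887 = 44.4.
Set dH/dt = 0 with H > 0: 0.521 - 0.0443L = 0, so L* = 0.521/0.0443 = 11.8.

H* ≈ 44.4, L* ≈ 11.8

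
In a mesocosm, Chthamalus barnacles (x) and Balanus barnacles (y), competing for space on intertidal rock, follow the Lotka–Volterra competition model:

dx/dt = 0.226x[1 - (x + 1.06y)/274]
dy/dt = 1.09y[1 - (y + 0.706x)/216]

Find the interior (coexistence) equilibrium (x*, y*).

x* ≈ 179, y* ≈ 89.6

Setting both brackets to zero gives the nullclines x + 1.06y = 274 and 0.706x + y = 216.
Substituting y = 216 - 0.706x into the first: x(1 - 1.06·0.706) = 274 - 1.06·216.
So x* = 45/0.252 = 179, and then y* = 216 - 0.706·179 = 89.6.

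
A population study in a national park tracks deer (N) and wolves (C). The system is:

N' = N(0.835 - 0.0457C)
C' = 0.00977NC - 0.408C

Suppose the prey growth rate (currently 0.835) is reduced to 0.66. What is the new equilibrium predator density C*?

C* ≈ 14.4

At the interior fixed point, setting dN/dt = 0 with N > 0 fixes C* = (prey growth rate)/(NC coefficient) — independent of the other coefficients.
With the change, C* = 0.66/0.0457 = 14.4; it falls from 18.3.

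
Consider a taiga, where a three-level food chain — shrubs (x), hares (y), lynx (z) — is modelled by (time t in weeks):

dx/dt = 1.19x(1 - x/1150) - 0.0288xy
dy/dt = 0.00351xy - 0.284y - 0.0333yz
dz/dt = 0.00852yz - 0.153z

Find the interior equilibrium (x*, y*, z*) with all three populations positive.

x* ≈ 650, y* ≈ 18, z* ≈ 60

From dz/dt = 0: 0.00852y* = 0.153, so y* = 18.
From dx/dt = 0: 1.19(1 - x*/1150) = 0.0288·18, giving x* = 1150·(1 - 0.435) = 650.
From dy/dt = 0: 0.00351·650 - 0.284 = 0.0333z*, so z* = 2/0.0333 = 60.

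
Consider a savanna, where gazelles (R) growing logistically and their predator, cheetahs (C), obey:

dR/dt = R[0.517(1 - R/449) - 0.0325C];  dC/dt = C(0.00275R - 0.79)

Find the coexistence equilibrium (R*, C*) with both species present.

R* ≈ 287, C* ≈ 5.73

From dC/dt = 0 with C > 0: 0.00275R* = 0.79, so R* = 287.
Substitute into dR/dt = 0: 0.517(1 - 287/449) = 0.0325C*.
The bracket is 0.36, giving C* = 0.186/0.0325 = 5.73.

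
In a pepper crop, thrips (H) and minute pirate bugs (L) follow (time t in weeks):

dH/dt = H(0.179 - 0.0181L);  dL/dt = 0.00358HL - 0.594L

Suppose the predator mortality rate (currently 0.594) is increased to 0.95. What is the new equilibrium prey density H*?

At the interior fixed point, setting dL/dt = 0 with L > 0 fixes H* = (predator death rate)/(HL coefficient) — independent of the other coefficients.
With the change, H* = 0.95/0.00358 = 265; it rises from 166.

H* ≈ 265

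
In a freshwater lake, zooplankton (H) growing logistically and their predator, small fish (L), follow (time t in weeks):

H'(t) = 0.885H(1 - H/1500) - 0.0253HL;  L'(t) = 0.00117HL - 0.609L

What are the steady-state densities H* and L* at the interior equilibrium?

From dL/dt = 0 with L > 0: 0.00117H* = 0.609, so H* = 521.
Substitute into dH/dt = 0: 0.885(1 - 521/1500) = 0.0253L*.
The bracket is 0.653, giving L* = 0.578/0.0253 = 22.8.

H* ≈ 521, L* ≈ 22.8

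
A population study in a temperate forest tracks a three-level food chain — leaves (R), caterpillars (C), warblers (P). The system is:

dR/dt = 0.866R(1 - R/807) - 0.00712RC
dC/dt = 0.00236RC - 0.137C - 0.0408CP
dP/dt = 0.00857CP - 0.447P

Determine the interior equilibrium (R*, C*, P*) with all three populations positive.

R* ≈ 461, C* ≈ 52.2, P* ≈ 23.3

From dP/dt = 0: 0.00857C* = 0.447, so C* = 52.2.
From dR/dt = 0: 0.866(1 - R*/807) = 0.00712·52.2, giving R* = 807·(1 - 0.429) = 461.
From dC/dt = 0: 0.00236·461 - 0.137 = 0.0408P*, so P* = 0.951/0.0408 = 23.3.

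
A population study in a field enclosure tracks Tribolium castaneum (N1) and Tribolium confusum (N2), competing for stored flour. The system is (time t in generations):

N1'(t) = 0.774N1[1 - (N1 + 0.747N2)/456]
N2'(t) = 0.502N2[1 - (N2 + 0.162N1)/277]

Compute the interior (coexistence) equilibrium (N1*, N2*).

N1* ≈ 283, N2* ≈ 231

Setting both brackets to zero gives the nullclines N1 + 0.747N2 = 456 and 0.162N1 + N2 = 277.
Substituting N2 = 277 - 0.162N1 into the first: N1(1 - 0.747·0.162) = 456 - 0.747·277.
So N1* = 249/0.879 = 283, and then N2* = 277 - 0.162·283 = 231.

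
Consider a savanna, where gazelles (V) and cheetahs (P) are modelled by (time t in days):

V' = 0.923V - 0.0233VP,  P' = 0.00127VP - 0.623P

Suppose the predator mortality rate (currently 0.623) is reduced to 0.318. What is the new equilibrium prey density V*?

At the interior fixed point, setting dP/dt = 0 with P > 0 fixes V* = (predator death rate)/(VP coefficient) — independent of the other coefficients.
With the change, V* = 0.318/0.00127 = 250; it falls from 491.

V* ≈ 250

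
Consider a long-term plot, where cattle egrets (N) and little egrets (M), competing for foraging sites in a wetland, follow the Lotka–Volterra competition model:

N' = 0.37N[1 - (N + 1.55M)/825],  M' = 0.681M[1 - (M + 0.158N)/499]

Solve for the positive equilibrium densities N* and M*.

Setting both brackets to zero gives the nullclines N + 1.55M = 825 and 0.158N + M = 499.
Substituting M = 499 - 0.158N into the first: N(1 - 1.55·0.158) = 825 - 1.55·499.
So N* = 51.5/0.755 = 68.3, and then M* = 499 - 0.158·68.3 = 488.

N* ≈ 68.3, M* ≈ 488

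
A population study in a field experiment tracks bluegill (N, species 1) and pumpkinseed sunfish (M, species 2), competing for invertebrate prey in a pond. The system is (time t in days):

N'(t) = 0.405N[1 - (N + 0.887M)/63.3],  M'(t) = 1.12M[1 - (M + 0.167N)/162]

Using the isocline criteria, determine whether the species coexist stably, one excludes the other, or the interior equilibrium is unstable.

species 2 excludes species 1

Compare the nullcline intercepts: K1/α12 = 63.3/0.887 = 71.4 < K2 = 162; K2/α21 = 162/0.167 = 970 > K1 = 63.3.
Since the inequalities point opposite ways, species 2 can invade but species 1 cannot.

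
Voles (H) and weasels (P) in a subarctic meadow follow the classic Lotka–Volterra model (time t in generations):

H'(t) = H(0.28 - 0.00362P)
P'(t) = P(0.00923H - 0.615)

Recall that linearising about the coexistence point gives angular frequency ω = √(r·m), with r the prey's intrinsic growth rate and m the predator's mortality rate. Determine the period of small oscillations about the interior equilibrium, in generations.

T ≈ 15.1 generations

Here r = 0.28 and m = 0.615, so r·m = 0.172.
ω = √0.172 = 0.415 per generation, hence T = 2π/ω ≈ 15.1 generations.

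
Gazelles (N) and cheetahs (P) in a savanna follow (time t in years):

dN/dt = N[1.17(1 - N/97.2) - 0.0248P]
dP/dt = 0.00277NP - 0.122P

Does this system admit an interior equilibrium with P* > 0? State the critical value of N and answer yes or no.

Threshold N = 44; K > 44, so yes, the predator persists.

The predator equation gives dP/dt > 0 only when N > 0.122/0.00277 = 44.
Without the predator, N → K = 97.2. Since 97.2 > 44, the predator can invade and persist.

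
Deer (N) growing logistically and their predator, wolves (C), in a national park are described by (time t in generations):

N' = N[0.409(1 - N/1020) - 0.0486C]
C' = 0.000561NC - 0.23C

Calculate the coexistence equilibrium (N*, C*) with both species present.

N* ≈ 410, C* ≈ 5.03

From dC/dt = 0 with C > 0: 0.000561N* = 0.23, so N* = 410.
Substitute into dN/dt = 0: 0.409(1 - 410/1020) = 0.0486C*.
The bracket is 0.598, giving C* = 0.245/0.0486 = 5.03.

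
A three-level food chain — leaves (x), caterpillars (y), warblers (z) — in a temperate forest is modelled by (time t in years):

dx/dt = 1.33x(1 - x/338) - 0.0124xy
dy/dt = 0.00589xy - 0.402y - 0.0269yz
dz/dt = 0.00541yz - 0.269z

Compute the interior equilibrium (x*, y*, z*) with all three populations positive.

x* ≈ 181, y* ≈ 49.7, z* ≈ 24.8

From dz/dt = 0: 0.00541y* = 0.269, so y* = 49.7.
From dx/dt = 0: 1.33(1 - x*/338) = 0.0124·49.7, giving x* = 338·(1 - 0.464) = 181.
From dy/dt = 0: 0.00589·181 - 0.402 = 0.0269z*, so z* = 0.666/0.0269 = 24.8.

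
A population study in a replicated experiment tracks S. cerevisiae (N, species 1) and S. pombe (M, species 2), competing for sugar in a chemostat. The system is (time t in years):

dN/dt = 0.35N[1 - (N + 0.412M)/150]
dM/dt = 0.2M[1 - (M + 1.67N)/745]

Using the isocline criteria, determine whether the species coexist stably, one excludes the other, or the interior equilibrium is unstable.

Compare the nullcline intercepts: K1/α12 = 150/0.412 = 364 < K2 = 745; K2/α21 = 745/1.67 = 446 > K1 = 150.
Since the inequalities point opposite ways, species 2 can invade but species 1 cannot.

species 2 excludes species 1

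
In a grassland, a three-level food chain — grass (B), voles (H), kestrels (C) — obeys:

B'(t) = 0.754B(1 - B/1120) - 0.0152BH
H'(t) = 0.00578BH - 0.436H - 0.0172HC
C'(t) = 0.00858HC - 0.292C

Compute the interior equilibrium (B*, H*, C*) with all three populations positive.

From dC/dt = 0: 0.00858H* = 0.292, so H* = 34.
From dB/dt = 0: 0.754(1 - B*/1120) = 0.0152·34, giving B* = 1120·(1 - 0.686) = 352.
From dH/dt = 0: 0.00578·352 - 0.436 = 0.0172C*, so C* = 1.6/0.0172 = 92.8.

B* ≈ 352, H* ≈ 34, C* ≈ 92.8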